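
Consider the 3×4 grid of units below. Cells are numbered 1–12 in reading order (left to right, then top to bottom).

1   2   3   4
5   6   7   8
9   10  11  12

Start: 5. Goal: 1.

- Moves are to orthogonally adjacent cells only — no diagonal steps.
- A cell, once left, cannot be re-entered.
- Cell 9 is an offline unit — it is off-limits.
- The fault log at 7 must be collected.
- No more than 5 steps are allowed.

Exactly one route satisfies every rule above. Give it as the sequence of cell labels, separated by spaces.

5 6 7 3 2 1

The budget equals the shortest possible length, so every move has to be on a shortest route through the required cells.
Route from 5: right 2 to 7, up 1 to 3, left 2 to 1 — 5 moves in all.
Check: all required cells visited; 5 ≤ 5 moves.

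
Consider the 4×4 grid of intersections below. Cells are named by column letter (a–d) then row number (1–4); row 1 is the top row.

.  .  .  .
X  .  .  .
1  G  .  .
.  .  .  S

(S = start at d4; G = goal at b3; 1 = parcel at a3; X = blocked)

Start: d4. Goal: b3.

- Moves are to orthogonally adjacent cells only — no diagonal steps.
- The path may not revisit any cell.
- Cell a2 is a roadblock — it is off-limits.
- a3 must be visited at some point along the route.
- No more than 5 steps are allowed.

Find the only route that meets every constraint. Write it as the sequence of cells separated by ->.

d4 -> c4 -> b4 -> a4 -> a3 -> b3

The budget equals the shortest possible length, so every move has to be on a shortest route through the required cells.
Route from d4: 3× left (reaching a4), up to a3, right to b3 — 5 moves in all.
Check: all required cells visited; 5 ≤ 5 moves.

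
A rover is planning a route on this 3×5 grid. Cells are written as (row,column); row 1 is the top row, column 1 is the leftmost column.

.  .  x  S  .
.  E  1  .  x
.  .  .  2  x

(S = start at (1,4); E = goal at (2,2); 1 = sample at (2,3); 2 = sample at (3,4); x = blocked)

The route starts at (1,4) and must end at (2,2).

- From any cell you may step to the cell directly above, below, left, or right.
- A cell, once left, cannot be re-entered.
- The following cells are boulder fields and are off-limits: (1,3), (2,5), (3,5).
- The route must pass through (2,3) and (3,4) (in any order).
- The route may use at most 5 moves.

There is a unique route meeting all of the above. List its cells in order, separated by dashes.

Any route must reach (2,3) and (3,4) and still end at (2,2) within 5 moves, so the order of the required stops is forced.
Route from (1,4): down 2 to (3,4), left 1 to (3,3), up 1 to (2,3), left 1 to (2,2) — 5 moves in all.
Check: all required cells visited; 5 ≤ 5 moves.

(1,4) - (2,4) - (3,4) - (3,3) - (2,3) - (2,2)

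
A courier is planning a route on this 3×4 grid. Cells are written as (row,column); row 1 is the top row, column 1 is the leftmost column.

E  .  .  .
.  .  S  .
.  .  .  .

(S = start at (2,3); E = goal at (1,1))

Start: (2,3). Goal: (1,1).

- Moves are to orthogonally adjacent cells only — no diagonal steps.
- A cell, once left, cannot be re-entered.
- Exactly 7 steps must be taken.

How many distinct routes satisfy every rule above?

7

Need simple routes of exactly 7 moves from (2,3) to (1,1) (Manhattan distance 3, so 2 moves are spent on a detour and 2 undoing it).
Enumerating: (2,3) (1,3) (1,2) (2,2) (3,2) (3,1) (2,1) (1,1) | (2,3) (3,3) (3,2) (3,1) (2,1) (2,2) (1,2) (1,1) | (2,3) (3,3) (3,4) (2,4) (1,4) (1,3) (1,2) (1,1) | (2,3) (2,4) (1,4) (1,3) (1,2) (2,2) (2,1) (1,1) | (2,3) (2,4) (3,4) (3,3) (3,2) (2,2) (1,2) (1,1) | (2,3) (2,4) (3,4) (3,3) (3,2) (2,2) (2,1) (1,1) | (2,3) (2,4) (3,4) (3,3) (3,2) (3,1) (2,1) (1,1).
That gives 7 routes.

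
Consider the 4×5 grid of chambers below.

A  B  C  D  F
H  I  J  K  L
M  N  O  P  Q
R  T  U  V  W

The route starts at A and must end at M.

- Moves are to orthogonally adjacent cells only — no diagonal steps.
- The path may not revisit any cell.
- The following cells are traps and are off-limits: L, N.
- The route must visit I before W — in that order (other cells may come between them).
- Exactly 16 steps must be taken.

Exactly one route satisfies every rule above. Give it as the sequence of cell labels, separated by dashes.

A - H - I - B - C - D - K - J - O - P - Q - W - V - U - T - R - M

The waypoints must appear in the order I, W, with no cell reused.
Route from A: down to H, right to I, up to B, 2× right (reaching D), down to K, left to J, down to O, 2× right (reaching Q), down to W, 4× left (reaching R), up to M — 16 moves in all.
Check: order respected (I at step 2, W at step 11); 16 moves as required.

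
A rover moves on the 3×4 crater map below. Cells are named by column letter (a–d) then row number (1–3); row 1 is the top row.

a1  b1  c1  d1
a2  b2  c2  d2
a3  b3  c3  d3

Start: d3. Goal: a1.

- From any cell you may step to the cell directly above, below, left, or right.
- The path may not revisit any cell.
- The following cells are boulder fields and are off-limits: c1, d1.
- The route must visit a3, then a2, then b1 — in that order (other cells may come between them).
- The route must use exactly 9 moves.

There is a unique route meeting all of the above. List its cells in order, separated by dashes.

d3 - d2 - c2 - c3 - b3 - a3 - a2 - b2 - b1 - a1

The waypoints must appear in the order a3, a2, b1, with no cell reused.
Route from d3: up to d2, left to c2, down to c3, 2× left (reaching a3), up to a2, right to b2, up to b1, left to a1 — 9 moves in all.
Check: order respected (a3 at step 5, a2 at step 6, b1 at step 8); 9 moves as required.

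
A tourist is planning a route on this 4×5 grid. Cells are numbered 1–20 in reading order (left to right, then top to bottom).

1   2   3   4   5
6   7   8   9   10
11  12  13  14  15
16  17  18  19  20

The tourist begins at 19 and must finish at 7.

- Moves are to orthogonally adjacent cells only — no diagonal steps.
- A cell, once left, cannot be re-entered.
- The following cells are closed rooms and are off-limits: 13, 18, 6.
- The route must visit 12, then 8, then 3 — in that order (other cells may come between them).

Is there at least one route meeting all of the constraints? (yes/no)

Every way from 19 to 12 runs through 7 — but 7 is where the route must end, so it would be entered once on the way to 12 and again at the finish.

no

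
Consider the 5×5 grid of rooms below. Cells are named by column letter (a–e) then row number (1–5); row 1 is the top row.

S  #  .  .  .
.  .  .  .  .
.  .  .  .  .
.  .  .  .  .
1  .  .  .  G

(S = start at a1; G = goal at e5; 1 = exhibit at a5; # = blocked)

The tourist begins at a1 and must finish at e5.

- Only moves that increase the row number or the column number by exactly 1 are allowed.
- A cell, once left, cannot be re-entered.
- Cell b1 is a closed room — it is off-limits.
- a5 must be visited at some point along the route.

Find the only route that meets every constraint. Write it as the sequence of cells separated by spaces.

Moves only go right or down, so the column and row indices never decrease.
Route from a1: 4× down (reaching a5), 4× right (reaching e5) — 8 moves in all.
Check: all required cells visited.

a1 a2 a3 a4 a5 b5 c5 d5 e5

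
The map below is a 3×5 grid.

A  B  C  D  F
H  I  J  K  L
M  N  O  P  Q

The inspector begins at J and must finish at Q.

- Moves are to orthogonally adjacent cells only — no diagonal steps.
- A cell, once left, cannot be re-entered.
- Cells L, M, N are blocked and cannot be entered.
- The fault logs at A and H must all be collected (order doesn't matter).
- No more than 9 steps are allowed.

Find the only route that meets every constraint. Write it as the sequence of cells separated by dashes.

J - I - H - A - B - C - D - K - P - Q

The 9-move cap with required stops at A, H leaves no slack for detours.
Route from J: 2× left (reaching H), up to A, 3× right (reaching D), 2× down (reaching P), right to Q — 9 moves in all.
Check: all required cells visited; 9 ≤ 9 moves.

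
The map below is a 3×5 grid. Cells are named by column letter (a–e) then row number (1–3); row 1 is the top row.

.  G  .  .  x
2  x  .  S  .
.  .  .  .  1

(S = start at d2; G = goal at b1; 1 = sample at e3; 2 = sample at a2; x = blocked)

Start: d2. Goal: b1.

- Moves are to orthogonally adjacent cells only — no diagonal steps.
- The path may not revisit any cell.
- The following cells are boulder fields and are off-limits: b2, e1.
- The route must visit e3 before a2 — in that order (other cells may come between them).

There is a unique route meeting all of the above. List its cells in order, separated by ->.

The waypoints must appear in the order e3, a2, with no cell reused.
Route from d2: right 1 to e2, down 1 to e3, left 4 to a3, up 2 to a1, right 1 to b1 — 9 moves in all.
Check: order respected (1 at step 2, 2 at step 7).

d2 -> e2 -> e3 -> d3 -> c3 -> b3 -> a3 -> a2 -> a1 -> b1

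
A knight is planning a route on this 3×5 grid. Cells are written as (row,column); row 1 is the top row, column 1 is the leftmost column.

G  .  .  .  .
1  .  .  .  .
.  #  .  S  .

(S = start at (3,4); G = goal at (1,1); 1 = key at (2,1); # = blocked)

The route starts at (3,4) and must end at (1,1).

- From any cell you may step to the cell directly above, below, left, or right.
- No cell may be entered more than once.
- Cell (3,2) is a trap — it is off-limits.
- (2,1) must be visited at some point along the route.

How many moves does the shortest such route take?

Any route passes through (2,1) somewhere between (3,4) and (1,1). Summing Manhattan distances along the two legs ((3,4) → (2,1) → (1,1)) gives a lower bound of 4 + 1 = 5 moves.
A route of 5 moves achieves this: (3,4) → (2,4) → (2,3) → (2,2) → (2,1) → (1,1).
Since 5 matches the lower bound, it is optimal.

5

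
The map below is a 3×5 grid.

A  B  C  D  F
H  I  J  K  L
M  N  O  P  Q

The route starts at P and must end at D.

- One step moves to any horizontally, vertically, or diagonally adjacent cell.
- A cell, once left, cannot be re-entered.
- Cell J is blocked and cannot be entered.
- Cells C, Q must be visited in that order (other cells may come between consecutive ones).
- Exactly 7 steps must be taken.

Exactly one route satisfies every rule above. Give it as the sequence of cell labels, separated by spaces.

The waypoints must appear in the order C, Q, with no cell reused.
Route from P: left 1 to O, up-left 1 to I, up-right 1 to C, down-right 2 to Q, up 1 to L, up-left 1 to D — 7 moves in all.
Check: order respected (C at step 3, Q at step 5); 7 moves as required.

P O I C K Q L D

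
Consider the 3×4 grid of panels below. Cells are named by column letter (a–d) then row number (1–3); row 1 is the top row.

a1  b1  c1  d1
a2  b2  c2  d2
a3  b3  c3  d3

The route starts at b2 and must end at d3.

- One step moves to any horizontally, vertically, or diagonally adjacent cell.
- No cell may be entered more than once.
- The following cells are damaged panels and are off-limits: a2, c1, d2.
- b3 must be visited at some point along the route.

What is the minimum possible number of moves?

Any route passes through b3 somewhere between b2 and d3. Summing Chebyshev distances along the two legs (b2 → b3 → d3) gives a lower bound of 1 + 2 = 3 moves.
A route of 3 moves achieves this: b2 → b3 → c2 → d3.
Since 3 matches the lower bound, it is optimal.

3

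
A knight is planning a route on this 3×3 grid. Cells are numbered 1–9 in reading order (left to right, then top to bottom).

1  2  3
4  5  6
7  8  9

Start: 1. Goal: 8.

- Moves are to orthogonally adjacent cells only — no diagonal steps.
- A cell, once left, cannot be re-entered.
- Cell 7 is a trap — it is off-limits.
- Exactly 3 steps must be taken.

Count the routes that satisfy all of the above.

2

Need simple routes of exactly 3 moves from 1 to 8 (Manhattan distance 3, so 0 moves are spent on a detour and 0 undoing it).
Enumerating: 1 4 5 8 | 1 2 5 8.
That gives 2 routes.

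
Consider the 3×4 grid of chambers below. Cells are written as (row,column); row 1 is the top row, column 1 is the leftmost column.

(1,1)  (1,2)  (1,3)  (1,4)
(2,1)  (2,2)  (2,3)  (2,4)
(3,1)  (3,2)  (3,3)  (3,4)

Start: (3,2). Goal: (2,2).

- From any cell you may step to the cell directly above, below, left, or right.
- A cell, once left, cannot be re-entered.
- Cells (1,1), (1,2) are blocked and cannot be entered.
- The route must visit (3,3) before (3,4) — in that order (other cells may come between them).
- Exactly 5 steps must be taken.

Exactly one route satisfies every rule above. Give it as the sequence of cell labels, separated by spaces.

The waypoints must appear in the order (3,3), (3,4), with no cell reused.
Route from (3,2): 2× right (reaching (3,4)), up to (2,4), 2× left (reaching (2,2)) — 5 moves in all.
Check: order respected ((3,3) at step 1, (3,4) at step 2); 5 moves as required.

(3,2) (3,3) (3,4) (2,4) (2,3) (2,2)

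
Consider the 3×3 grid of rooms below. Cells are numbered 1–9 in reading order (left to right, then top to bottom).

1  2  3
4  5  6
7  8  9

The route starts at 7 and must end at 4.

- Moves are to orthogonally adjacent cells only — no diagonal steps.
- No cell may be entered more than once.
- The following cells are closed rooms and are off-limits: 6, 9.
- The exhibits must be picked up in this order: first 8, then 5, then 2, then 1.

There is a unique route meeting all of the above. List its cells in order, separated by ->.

The waypoints must appear in the order 8, 5, 2, 1, with no cell reused.
Route from 7: right 1 to 8, up 2 to 2, left 1 to 1, down 1 to 4 — 5 moves in all.
Check: order respected (8 at step 1, 5 at step 2, 2 at step 3, 1 at step 4).

7 -> 8 -> 5 -> 2 -> 1 -> 4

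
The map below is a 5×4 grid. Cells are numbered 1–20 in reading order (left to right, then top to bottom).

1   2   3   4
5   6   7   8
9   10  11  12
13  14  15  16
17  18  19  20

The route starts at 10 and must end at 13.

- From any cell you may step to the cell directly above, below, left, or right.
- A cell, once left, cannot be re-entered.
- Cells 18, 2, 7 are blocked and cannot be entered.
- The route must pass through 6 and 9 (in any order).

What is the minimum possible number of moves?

Any route passes through 6 and 9 in some order between 10 and 13. Summing Manhattan distances along each leg and taking the cheapest ordering (10 → 6 → 9 → 13) gives a lower bound of 1 + 2 + 1 = 4 moves.
A route of 4 moves achieves this: 10 → 6 → 5 → 9 → 13.
Since 4 matches the lower bound, it is optimal.

4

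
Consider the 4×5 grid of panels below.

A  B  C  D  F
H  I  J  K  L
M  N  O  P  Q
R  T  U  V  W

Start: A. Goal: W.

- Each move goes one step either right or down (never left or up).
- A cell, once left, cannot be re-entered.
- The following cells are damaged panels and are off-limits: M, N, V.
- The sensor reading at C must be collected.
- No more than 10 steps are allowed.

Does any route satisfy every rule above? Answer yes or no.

One route that works: A → B → C → J → O → P → Q → W.

yes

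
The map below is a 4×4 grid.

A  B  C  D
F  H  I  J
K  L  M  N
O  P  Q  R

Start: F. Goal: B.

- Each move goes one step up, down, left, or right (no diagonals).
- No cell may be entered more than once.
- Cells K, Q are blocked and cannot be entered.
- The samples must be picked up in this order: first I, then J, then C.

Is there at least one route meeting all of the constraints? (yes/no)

One route that works: F → H → I → J → D → C → B.

yes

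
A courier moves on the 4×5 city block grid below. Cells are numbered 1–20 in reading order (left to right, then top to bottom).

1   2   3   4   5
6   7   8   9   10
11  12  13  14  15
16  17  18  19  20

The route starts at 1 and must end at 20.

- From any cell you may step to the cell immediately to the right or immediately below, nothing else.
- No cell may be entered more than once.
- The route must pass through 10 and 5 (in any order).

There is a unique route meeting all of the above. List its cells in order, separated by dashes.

1 - 2 - 3 - 4 - 5 - 10 - 15 - 20

Moves only go right or down, so the column and row indices never decrease.
Route from 1: right 4 to 5, down 3 to 20 — 7 moves in all.
Check: all required cells visited.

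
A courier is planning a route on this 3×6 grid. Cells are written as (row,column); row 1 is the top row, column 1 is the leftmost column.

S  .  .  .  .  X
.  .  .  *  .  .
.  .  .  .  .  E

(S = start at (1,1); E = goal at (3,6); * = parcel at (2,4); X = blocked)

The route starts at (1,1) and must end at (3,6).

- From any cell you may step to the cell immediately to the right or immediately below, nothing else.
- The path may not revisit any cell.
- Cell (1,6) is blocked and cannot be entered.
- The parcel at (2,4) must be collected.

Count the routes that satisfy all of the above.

A right/down-only route from (1,1) to (3,6) makes exactly 2 down-moves and 5 right-moves in some order.
With no other constraints that would be C(7,2) = 21 routes.
Split at (2,4) and multiply the segment counts (each segment already excludes blocked cells): (1,1)→(2,4): 4; (2,4)→(3,6): 3; product = 12.
That gives 12 routes.

12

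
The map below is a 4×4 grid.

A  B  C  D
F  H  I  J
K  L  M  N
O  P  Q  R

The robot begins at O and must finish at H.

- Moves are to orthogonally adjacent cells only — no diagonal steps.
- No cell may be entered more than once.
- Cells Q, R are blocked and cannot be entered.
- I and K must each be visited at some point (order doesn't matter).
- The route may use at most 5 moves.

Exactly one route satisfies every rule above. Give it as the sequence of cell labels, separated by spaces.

The budget equals the shortest possible length, so every move has to be on a shortest route through the required cells.
Route from O: up 1 to K, right 2 to M, up 1 to I, left 1 to H — 5 moves in all.
Check: all required cells visited; 5 ≤ 5 moves.

O K L M I H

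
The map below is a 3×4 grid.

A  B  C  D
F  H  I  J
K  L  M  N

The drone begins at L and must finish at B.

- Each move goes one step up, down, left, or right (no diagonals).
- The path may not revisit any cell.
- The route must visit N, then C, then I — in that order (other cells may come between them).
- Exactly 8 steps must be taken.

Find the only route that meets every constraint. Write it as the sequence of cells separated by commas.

The waypoints must appear in the order N, C, I, with no cell reused.
Route from L: 2× right (reaching N), 2× up (reaching D), left to C, down to I, left to H, up to B — 8 moves in all.
Check: order respected (N at step 2, C at step 5, I at step 6); 8 moves as required.

L, M, N, J, D, C, I, H, B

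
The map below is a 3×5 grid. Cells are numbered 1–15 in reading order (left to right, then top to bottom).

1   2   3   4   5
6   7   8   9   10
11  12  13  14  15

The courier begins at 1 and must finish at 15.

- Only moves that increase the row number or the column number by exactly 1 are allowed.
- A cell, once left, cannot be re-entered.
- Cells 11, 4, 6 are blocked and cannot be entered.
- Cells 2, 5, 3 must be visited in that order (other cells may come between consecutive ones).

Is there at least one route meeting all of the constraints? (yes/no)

no

3 lies to the left of 5, so going from 5 to 3 would need a leftward move — but moves only go right/down, so 5 cannot be visited before 3.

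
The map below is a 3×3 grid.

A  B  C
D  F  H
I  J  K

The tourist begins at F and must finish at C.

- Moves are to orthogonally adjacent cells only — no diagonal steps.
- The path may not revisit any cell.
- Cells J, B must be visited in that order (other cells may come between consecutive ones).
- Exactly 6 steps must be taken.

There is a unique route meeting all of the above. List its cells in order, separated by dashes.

The waypoints must appear in the order J, B, with no cell reused.
Route from F: down to J, left to I, 2× up (reaching A), 2× right (reaching C) — 6 moves in all.
Check: order respected (J at step 1, B at step 5); 6 moves as required.

F - J - I - D - A - B - C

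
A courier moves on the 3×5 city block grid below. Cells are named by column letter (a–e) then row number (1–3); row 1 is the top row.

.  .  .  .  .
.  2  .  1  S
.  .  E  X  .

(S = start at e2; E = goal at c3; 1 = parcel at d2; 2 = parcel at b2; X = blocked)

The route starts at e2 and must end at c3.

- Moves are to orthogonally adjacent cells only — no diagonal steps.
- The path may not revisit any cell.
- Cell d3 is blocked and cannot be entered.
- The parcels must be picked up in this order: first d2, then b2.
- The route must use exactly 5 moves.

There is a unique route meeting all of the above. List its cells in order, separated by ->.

e2 -> d2 -> c2 -> b2 -> b3 -> c3

The waypoints must appear in the order d2, b2, with no cell reused.
Route from e2: left 3 to b2, down 1 to b3, right 1 to c3 — 5 moves in all.
Check: order respected (1 at step 1, 2 at step 3); 5 moves as required.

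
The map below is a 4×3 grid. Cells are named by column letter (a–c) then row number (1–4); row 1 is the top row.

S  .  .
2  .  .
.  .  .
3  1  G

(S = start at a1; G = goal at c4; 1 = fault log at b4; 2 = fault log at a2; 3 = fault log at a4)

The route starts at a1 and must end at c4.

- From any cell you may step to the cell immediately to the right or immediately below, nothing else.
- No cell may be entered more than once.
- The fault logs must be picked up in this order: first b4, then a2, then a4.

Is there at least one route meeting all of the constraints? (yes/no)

a2 lies above b4, so going from b4 to a2 would need an upward move — but moves only go right/down, so b4 cannot be visited before a2.

no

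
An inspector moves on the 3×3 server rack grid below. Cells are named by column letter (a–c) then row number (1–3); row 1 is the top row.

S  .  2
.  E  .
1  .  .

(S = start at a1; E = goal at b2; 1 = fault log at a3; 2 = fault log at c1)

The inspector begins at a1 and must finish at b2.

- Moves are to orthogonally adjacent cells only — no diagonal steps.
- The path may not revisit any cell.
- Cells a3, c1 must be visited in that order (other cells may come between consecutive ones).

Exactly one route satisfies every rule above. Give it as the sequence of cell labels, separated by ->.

The waypoints must appear in the order a3, c1, with no cell reused.
Route from a1: 2× down (reaching a3), 2× right (reaching c3), 2× up (reaching c1), left to b1, down to b2 — 8 moves in all.
Check: order respected (1 at step 2, 2 at step 6).

a1 -> a2 -> a3 -> b3 -> c3 -> c2 -> c1 -> b1 -> b2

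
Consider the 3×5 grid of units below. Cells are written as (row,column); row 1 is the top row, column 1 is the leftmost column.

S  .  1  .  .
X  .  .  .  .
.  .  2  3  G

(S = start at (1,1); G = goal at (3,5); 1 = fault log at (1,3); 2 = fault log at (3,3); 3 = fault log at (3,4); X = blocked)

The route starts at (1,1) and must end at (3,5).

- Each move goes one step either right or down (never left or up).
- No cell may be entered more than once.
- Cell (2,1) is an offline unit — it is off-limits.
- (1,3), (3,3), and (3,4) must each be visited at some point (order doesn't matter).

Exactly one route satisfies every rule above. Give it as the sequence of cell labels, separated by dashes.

(1,1) - (1,2) - (1,3) - (2,3) - (3,3) - (3,4) - (3,5)

Moves only go right or down, so the column and row indices never decrease.
Route from (1,1): 2× right (reaching (1,3)), 2× down (reaching (3,3)), 2× right (reaching (3,5)) — 6 moves in all.
Check: all required cells visited.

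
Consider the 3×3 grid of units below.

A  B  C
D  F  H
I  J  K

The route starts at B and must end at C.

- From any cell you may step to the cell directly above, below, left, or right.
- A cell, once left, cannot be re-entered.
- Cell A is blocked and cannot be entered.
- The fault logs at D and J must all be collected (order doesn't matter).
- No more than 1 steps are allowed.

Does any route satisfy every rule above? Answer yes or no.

no

Even ignoring the no-revisit rule, getting from B to C, taking the cheapest ordering B → D → J → C needs at least 2 + 2 + 3 = 7 moves (Manhattan distance per leg), which exceeds the 1-move limit.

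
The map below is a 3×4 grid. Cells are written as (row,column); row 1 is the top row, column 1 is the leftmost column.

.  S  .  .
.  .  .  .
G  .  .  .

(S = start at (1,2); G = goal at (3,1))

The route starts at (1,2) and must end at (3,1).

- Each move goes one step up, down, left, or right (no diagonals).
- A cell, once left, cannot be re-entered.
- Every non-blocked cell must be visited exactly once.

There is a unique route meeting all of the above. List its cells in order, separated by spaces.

Need to visit all 12 open cells exactly once, starting at (1,2) and ending at (3,1).
Cell (3,4) has only two open neighbours ((2,4) and (3,3)), so the path must pass straight through it: one of those is the cell it's entered from and the other is where it exits.
Route from (1,2): left 1 to (1,1), down 1 to (2,1), right 2 to (2,3), up 1 to (1,3), right 1 to (1,4), down 2 to (3,4), left 3 to (3,1) — 11 moves in all.
Check: all 12 open cells covered.

(1,2) (1,1) (2,1) (2,2) (2,3) (1,3) (1,4) (2,4) (3,4) (3,3) (3,2) (3,1)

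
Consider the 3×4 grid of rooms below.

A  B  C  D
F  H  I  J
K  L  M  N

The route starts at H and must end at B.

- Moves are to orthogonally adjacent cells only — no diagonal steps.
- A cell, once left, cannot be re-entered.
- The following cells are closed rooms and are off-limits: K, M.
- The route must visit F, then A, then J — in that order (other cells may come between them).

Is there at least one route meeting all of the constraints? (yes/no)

Even ignoring the required order, no revisit-free route from H to B manages to pass through all of F, A, and J: branching out from H, every path either misses one of them or, having collected them, can no longer reach B without re-entering a cell.

no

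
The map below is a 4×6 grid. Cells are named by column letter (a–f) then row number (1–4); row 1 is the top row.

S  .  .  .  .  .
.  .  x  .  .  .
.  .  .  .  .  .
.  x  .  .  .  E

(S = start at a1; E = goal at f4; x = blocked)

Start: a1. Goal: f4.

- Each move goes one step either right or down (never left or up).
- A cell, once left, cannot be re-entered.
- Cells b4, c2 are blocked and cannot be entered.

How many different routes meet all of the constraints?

22

A right/down-only route from a1 to f4 makes exactly 3 down-moves and 5 right-moves in some order.
With no other constraints that would be C(8,3) = 56 routes.
Subtract routes through each blocked cell (inclusion–exclusion for overlaps): − through c2: 30 − through b4: 4 → 22.
That gives 22 routes.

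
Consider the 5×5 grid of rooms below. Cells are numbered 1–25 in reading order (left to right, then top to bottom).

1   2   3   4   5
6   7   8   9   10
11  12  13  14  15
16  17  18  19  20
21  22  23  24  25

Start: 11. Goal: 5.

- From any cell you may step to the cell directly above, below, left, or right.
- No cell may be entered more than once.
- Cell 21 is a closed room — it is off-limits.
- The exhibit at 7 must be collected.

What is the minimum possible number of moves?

6

Any route passes through 7 somewhere between 11 and 5. Summing Manhattan distances along the two legs (11 → 7 → 5) gives a lower bound of 2 + 4 = 6 moves.
A route of 6 moves achieves this: 11 → 6 → 7 → 2 → 3 → 4 → 5.
Since 6 matches the lower bound, it is optimal.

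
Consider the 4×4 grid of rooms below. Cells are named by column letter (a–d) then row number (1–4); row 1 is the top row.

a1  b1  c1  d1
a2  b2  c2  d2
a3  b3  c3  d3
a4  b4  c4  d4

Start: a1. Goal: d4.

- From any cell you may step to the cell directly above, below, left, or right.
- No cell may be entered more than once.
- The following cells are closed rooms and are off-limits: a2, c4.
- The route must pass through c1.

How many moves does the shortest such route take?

6

Any route passes through c1 somewhere between a1 and d4. Summing Manhattan distances along the two legs (a1 → c1 → d4) gives a lower bound of 2 + 4 = 6 moves.
A route of 6 moves achieves this: a1 → b1 → c1 → c2 → c3 → d3 → d4.
Since 6 matches the lower bound, it is optimal.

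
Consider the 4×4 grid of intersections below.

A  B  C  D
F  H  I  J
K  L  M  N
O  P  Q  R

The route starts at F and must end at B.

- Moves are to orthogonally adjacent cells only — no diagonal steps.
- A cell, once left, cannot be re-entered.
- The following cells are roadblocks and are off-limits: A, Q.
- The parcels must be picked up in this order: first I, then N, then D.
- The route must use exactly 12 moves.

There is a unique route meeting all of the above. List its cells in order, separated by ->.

F -> K -> O -> P -> L -> H -> I -> M -> N -> J -> D -> C -> B

The waypoints must appear in the order I, N, D, with no cell reused.
Route from F: 2× down (reaching O), right to P, 2× up (reaching H), right to I, down to M, right to N, 2× up (reaching D), 2× left (reaching B) — 12 moves in all.
Check: order respected (I at step 6, N at step 8, D at step 10); 12 moves as required.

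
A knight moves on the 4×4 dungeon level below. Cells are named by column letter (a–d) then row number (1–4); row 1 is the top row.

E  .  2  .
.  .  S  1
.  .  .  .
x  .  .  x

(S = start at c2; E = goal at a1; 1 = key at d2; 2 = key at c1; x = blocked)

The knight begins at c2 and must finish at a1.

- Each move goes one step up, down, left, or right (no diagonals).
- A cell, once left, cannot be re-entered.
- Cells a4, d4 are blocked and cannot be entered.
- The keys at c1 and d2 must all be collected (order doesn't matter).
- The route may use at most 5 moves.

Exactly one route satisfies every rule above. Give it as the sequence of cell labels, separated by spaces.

c2 d2 d1 c1 b1 a1

The budget equals the shortest possible length, so every move has to be on a shortest route through the required cells.
Route from c2: right 1 to d2, up 1 to d1, left 3 to a1 — 5 moves in all.
Check: all required cells visited; 5 ≤ 5 moves.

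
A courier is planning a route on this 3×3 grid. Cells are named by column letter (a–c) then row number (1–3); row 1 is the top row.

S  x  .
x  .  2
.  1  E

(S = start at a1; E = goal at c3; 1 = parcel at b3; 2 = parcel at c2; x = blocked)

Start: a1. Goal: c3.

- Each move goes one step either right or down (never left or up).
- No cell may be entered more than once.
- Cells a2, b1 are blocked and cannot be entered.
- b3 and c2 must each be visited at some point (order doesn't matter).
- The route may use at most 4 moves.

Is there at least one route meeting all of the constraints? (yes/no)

no

b3 is below but to the left of c2: going c2 → b3 would need a leftward move and b3 → c2 an upward move, so no right/down-only route can visit both required cells.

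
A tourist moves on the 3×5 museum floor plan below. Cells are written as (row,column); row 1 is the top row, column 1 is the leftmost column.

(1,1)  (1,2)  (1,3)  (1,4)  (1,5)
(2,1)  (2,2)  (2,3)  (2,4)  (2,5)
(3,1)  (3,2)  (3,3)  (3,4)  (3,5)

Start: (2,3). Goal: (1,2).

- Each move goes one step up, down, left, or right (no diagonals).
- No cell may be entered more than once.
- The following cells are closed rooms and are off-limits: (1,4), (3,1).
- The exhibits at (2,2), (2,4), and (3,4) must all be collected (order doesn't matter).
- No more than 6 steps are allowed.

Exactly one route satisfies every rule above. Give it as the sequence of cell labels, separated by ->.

(2,3) -> (2,4) -> (3,4) -> (3,3) -> (3,2) -> (2,2) -> (1,2)

The 6-move cap with required stops at (2,2), (2,4), (3,4) leaves no slack for detours.
Route from (2,3): right 1 to (2,4), down 1 to (3,4), left 2 to (3,2), up 2 to (1,2) — 6 moves in all.
Check: all required cells visited; 6 ≤ 6 moves.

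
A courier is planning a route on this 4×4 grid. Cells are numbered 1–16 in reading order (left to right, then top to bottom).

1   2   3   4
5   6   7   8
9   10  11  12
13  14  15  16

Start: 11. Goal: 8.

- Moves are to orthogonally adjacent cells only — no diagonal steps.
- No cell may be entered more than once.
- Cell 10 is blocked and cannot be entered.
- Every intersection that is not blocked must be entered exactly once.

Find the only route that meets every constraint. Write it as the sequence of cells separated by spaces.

11 12 16 15 14 13 9 5 1 2 6 7 3 4 8

Need to visit all 15 open cells exactly once, starting at 11 and ending at 8.
Route from 11: right 1 to 12, down 1 to 16, left 3 to 13, up 3 to 1, right 1 to 2, down 1 to 6, right 1 to 7, up 1 to 3, right 1 to 4, down 1 to 8 — 14 moves in all.
Check: all 15 open cells covered.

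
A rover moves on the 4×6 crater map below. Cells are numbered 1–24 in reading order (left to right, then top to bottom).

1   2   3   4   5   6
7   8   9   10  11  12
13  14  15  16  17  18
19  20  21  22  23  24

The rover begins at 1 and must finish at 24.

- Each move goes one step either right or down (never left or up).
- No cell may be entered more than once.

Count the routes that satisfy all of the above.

A right/down-only route from 1 to 24 makes exactly 3 down-moves and 5 right-moves in some order.
With no other constraints that would be C(8,3) = 56 routes.
That gives 56 routes.

56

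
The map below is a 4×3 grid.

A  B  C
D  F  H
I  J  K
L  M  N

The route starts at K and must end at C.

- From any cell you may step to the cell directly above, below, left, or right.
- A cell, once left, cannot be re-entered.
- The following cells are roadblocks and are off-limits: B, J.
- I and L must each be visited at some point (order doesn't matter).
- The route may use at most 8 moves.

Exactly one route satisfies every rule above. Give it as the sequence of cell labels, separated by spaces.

The budget equals the shortest possible length, so every move has to be on a shortest route through the required cells.
Route from K: down to N, 2× left (reaching L), 2× up (reaching D), 2× right (reaching H), up to C — 8 moves in all.
Check: all required cells visited; 8 ≤ 8 moves.

K N M L I D F H C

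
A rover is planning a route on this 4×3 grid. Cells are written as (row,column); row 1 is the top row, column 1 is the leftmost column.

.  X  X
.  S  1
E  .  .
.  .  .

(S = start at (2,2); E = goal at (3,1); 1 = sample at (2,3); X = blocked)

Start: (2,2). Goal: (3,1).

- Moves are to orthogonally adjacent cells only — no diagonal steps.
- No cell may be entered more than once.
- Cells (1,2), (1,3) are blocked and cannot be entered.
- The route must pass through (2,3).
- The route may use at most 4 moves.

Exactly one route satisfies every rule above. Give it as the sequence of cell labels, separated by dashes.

The 4-move cap with required stops at (2,3) leaves no slack for detours.
Route from (2,2): right to (2,3), down to (3,3), 2× left (reaching (3,1)) — 4 moves in all.
Check: all required cells visited; 4 ≤ 4 moves.

(2,2) - (2,3) - (3,3) - (3,2) - (3,1)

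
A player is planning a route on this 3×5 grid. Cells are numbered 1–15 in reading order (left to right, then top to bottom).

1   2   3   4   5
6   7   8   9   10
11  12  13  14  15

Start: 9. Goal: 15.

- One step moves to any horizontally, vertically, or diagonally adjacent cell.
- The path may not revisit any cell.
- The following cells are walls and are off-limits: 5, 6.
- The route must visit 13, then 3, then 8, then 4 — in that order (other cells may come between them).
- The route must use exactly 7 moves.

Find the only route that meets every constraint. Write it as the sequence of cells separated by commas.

9, 13, 7, 3, 8, 4, 10, 15

The waypoints must appear in the order 13, 3, 8, 4, with no cell reused.
Route from 9: down-left 1 to 13, up-left 1 to 7, up-right 1 to 3, down 1 to 8, up-right 1 to 4, down-right 1 to 10, down 1 to 15 — 7 moves in all.
Check: order respected (13 at step 1, 3 at step 3, 8 at step 4, 4 at step 5); 7 moves as required.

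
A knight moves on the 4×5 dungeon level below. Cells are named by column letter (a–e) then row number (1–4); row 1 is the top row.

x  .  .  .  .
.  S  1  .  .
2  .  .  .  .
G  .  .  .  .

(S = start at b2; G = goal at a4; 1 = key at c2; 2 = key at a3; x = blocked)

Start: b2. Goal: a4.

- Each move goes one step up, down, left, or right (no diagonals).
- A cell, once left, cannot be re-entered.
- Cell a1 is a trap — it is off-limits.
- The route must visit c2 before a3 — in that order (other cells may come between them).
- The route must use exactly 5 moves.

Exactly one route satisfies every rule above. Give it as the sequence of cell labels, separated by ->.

b2 -> c2 -> c3 -> b3 -> a3 -> a4

The waypoints must appear in the order c2, a3, with no cell reused.
Route from b2: right to c2, down to c3, 2× left (reaching a3), down to a4 — 5 moves in all.
Check: order respected (1 at step 1, 2 at step 4); 5 moves as required.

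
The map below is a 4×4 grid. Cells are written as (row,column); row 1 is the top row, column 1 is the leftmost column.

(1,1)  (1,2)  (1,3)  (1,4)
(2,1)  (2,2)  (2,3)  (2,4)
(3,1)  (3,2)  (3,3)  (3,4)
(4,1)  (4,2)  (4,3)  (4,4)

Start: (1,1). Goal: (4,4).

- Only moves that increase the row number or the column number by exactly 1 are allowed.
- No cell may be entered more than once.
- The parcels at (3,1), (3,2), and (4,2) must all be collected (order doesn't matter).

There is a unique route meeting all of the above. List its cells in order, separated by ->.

(1,1) -> (2,1) -> (3,1) -> (3,2) -> (4,2) -> (4,3) -> (4,4)

Moves only go right or down, so the column and row indices never decrease.
Route from (1,1): down 2 to (3,1), right 1 to (3,2), down 1 to (4,2), right 2 to (4,4) — 6 moves in all.
Check: all required cells visited.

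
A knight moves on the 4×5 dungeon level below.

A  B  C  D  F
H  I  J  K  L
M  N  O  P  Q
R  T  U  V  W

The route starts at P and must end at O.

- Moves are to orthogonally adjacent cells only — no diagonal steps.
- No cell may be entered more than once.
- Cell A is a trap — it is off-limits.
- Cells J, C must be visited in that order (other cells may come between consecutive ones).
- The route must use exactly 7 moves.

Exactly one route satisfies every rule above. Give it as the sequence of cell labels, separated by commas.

The waypoints must appear in the order J, C, with no cell reused.
Route from P: up to K, left to J, up to C, left to B, 2× down (reaching N), right to O — 7 moves in all.
Check: order respected (J at step 2, C at step 3); 7 moves as required.

P, K, J, C, B, I, N, O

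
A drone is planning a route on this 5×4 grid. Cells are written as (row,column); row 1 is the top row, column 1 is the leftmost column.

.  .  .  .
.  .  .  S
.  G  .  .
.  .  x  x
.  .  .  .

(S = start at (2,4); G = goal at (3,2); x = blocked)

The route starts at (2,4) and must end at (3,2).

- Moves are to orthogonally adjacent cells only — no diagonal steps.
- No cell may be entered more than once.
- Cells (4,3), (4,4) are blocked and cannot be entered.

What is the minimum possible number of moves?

3

The Manhattan distance from (2,4) to (3,2) is |2−3| + |4−2| = 3, so at least 3 moves are needed.
A route of 3 moves achieves this: (2,4) → (3,4) → (3,3) → (3,2).
Since 3 matches the lower bound, it is optimal.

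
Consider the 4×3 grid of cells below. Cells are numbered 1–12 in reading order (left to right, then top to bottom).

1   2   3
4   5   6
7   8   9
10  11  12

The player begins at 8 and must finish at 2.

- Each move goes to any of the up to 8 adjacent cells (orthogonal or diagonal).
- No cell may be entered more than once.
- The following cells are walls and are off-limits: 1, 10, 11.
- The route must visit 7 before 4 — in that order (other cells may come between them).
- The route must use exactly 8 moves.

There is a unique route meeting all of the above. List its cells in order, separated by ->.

8 -> 12 -> 9 -> 6 -> 3 -> 5 -> 7 -> 4 -> 2

The waypoints must appear in the order 7, 4, with no cell reused.
Route from 8: down-right 1 to 12, up 3 to 3, down-left 2 to 7, up 1 to 4, up-right 1 to 2 — 8 moves in all.
Check: order respected (7 at step 6, 4 at step 7); 8 moves as required.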